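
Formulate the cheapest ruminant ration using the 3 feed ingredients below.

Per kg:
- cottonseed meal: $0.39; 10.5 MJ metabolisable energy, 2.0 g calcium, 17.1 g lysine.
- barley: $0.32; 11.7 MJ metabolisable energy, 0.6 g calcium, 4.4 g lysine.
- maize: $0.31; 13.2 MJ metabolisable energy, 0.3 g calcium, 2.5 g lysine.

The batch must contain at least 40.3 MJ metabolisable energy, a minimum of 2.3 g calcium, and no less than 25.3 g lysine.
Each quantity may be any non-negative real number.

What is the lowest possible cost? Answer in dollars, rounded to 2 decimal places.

$1.11

Treat it as an LP. Let x1 = kg of cottonseed meal, x2 = kg of barley, x3 = kg of maize.
Minimize 0.39x1 + 0.32x2 + 0.31x3 with:
  10.5x1 + 11.7x2 + 13.2x3 ≥ 40.3   (metabolisable energy)
  2x1 + 0.6x2 + 0.3x3 ≥ 2.3   (calcium)
  17.1x1 + 4.4x2 + 2.5x3 ≥ 25.3   (lysine)
  x1, x2, x3 ≥ 0.
The cheapest feasible vertex uses only cottonseed meal, maize; barley is not used. There the metabolisable energy and lysine constraints are tight.
So cottonseed meal = 1.169 kg, maize = 2.123 kg.
Total cost: 0.39·1.169 + 0.31·2.123 = 1.1140.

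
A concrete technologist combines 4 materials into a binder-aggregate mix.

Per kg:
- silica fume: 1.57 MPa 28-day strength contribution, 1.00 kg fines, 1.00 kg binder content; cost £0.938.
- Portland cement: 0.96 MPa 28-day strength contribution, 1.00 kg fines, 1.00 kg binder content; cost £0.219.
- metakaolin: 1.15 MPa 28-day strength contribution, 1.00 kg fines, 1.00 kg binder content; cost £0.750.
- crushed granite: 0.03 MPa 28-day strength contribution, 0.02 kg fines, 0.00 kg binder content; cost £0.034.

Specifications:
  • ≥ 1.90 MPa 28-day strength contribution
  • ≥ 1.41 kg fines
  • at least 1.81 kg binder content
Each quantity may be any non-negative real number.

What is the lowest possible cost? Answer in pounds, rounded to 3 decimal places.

Set it up as a linear program. Let x1 = kg of silica fume, x2 = kg of Portland cement, x3 = kg of metakaolin, x4 = kg of crushed granite.
min 0.938x1 + 0.219x2 + 0.75x3 + 0.034x4 s.t.:
  1.57x1 + 0.96x2 + 1.15x3 + 0.03x4 ≥ 1.9   (28-day strength contribution)
  1x1 + 1x2 + 1x3 + 0.02x4 ≥ 1.41   (fines)
  1x1 + 1x2 + 1x3 ≥ 1.81   (binder content)
  x1, x2, x3, x4 ≥ 0.
At the optimum only Portland cement is positive (silica fume, metakaolin, crushed granite = 0). There the 28-day strength contribution constraint is tight.
Optimal quantities: Portland cement = 1.979 kg.
Total cost: 0.219·1.979 = 0.43340.

£0.433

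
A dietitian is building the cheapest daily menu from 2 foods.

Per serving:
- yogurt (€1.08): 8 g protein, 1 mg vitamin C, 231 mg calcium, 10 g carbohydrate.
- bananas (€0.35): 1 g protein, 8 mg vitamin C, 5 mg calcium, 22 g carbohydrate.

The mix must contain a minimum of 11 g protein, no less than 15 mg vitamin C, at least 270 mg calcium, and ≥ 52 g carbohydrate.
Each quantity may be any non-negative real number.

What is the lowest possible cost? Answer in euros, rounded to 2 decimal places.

€1.88

This is a linear program. Let x1 = servings of yogurt, x2 = servings of bananas.
Minimize 1.08x1 + 0.35x2 subject to:
  8x1 + 1x2 ≥ 11   (protein)
  1x1 + 8x2 ≥ 15   (vitamin C)
  231x1 + 5x2 ≥ 270   (calcium)
  10x1 + 22x2 ≥ 52   (carbohydrate)
  x1, x2 ≥ 0.
Both inputs are positive at the optimum. Binding constraints: protein and carbohydrate.
So yogurt = 1.145 servings, bananas = 1.843 servings.
Total cost: 1.08·1.145 + 0.35·1.843 = 1.8817.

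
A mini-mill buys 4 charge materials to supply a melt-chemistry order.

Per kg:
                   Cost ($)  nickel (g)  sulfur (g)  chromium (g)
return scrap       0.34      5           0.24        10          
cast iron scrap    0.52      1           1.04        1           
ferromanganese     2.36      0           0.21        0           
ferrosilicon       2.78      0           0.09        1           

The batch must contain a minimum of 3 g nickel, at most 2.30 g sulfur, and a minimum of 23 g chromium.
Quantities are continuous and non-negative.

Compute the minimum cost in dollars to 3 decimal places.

$0.782

Let x1 = kg of return scrap, x2 = kg of cast iron scrap, x3 = kg of ferromanganese, x4 = kg of ferrosilicon.
min 0.34x1 + 0.52x2 + 2.36x3 + 2.78x4 subject to:
  5x1 + 1x2 ≥ 3   (nickel)
  0.24x1 + 1.04x2 + 0.21x3 + 0.09x4 ≤ 2.3   (sulfur)
  10x1 + 1x2 + 1x4 ≥ 23   (chromium)
  x1, x2, x3, x4 ≥ 0.
At the optimum only return scrap is positive (cast iron scrap, ferromanganese, ferrosilicon = 0). The chromium requirement is met with equality.
That vertex is x1 = 2.3.
Cost = 0.34·2.3 = 0.78200.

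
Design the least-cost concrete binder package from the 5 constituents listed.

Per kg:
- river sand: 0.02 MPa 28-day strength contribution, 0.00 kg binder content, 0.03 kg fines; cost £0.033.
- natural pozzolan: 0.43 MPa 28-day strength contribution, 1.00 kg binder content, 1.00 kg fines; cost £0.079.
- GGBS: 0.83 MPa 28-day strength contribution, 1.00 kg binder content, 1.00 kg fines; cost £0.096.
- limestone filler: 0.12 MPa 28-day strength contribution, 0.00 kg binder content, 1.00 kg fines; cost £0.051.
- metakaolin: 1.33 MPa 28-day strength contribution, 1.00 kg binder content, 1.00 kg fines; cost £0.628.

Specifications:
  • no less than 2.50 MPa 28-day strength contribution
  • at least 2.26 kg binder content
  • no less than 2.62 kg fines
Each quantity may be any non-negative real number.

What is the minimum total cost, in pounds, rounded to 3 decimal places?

£0.289

Set it up as a linear program. Let x1 = kg of river sand, x2 = kg of natural pozzolan, x3 = kg of GGBS, x4 = kg of limestone filler, x5 = kg of metakaolin.
Minimise 0.033x1 + 0.079x2 + 0.096x3 + 0.051x4 + 0.628x5 s.t.:
  0.02x1 + 0.43x2 + 0.83x3 + 0.12x4 + 1.33x5 ≥ 2.5   (28-day strength contribution)
  1x2 + 1x3 + 1x5 ≥ 2.26   (binder content)
  0.03x1 + 1x2 + 1x3 + 1x4 + 1x5 ≥ 2.62   (fines)
  x1, x2, x3, x4, x5 ≥ 0.
At the optimum only GGBS is positive (river sand, natural pozzolan, limestone filler, metakaolin = 0). Binding constraint: 28-day strength contribution.
That vertex is x3 = 3.012.
Objective = 0.096·3.012 = 0.28915.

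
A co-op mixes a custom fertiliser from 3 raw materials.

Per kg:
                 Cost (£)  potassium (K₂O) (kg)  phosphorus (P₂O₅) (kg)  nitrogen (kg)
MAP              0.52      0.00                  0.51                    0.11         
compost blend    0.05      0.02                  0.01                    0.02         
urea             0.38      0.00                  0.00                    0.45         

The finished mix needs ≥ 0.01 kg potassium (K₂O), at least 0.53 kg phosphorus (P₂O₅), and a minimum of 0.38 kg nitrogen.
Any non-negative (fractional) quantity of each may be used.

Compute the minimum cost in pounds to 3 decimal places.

Let x1 = kg of MAP, x2 = kg of compost blend, x3 = kg of urea.
Minimize 0.52x1 + 0.05x2 + 0.38x3 s.t.:
  0.02x2 ≥ 0.01   (potassium (K₂O))
  0.51x1 + 0.01x2 ≥ 0.53   (phosphorus (P₂O₅))
  0.11x1 + 0.02x2 + 0.45x3 ≥ 0.38   (nitrogen)
  x1, x2, x3 ≥ 0.
The optimal mix uses every input. There the potassium (K₂O), phosphorus (P₂O₅), nitrogen constraints are tight.
Solving gives x1 = 1.029, x2 = 0.5, x3 = 0.5706.
Total cost: 0.52·1.029 + 0.05·0.5 + 0.38·0.5706 = 0.77691.

£0.777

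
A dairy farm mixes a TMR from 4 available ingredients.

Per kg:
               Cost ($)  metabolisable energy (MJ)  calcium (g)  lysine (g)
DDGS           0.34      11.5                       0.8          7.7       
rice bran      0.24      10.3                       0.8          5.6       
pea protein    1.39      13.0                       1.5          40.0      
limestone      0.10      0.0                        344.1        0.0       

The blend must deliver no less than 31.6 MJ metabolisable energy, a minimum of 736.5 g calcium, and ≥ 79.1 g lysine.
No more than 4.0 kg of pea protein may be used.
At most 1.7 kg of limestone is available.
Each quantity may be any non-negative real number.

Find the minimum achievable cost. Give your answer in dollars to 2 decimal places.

$45.63

This is a linear program. Let x1 = kg of DDGS, x2 = kg of rice bran, x3 = kg of pea protein, x4 = kg of limestone.
Minimise 0.34x1 + 0.24x2 + 1.39x3 + 0.1x4 with:
  11.5x1 + 10.3x2 + 13x3 ≥ 31.6   (metabolisable energy)
  0.8x1 + 0.8x2 + 1.5x3 + 344.1x4 ≥ 736.5   (calcium)
  7.7x1 + 5.6x2 + 40x3 ≥ 79.1   (lysine)
  x3 ≤ 4
  x4 ≤ 1.7
  x1, x2, x3, x4 ≥ 0.
The cheapest feasible vertex uses only rice bran, limestone; DDGS, pea protein are not used. Binding constraints: calcium and the limestone cap.
So rice bran = 189.4 kg, limestone = 1.7 kg.
Objective = 0.24·189.4 + 0.1·1.7 = 45.6260.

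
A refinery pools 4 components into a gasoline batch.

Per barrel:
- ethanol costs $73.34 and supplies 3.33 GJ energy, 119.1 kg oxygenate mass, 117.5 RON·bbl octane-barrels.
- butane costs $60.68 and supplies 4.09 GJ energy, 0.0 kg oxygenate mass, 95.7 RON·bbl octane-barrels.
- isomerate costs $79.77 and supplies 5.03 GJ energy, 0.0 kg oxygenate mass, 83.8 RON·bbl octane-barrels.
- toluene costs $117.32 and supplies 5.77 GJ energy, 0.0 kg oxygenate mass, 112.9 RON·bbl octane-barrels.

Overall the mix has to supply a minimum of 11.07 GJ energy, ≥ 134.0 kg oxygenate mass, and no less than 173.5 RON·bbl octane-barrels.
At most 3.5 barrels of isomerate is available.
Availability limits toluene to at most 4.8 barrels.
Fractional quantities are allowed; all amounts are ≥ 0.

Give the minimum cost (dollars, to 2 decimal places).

Let x1 = barrels of ethanol, x2 = barrels of butane, x3 = barrels of isomerate, x4 = barrels of toluene.
min 73.34x1 + 60.68x2 + 79.77x3 + 117.32x4 with:
  3.33x1 + 4.09x2 + 5.03x3 + 5.77x4 ≥ 11.07   (energy)
  119.1x1 ≥ 134   (oxygenate mass)
  117.5x1 + 95.7x2 + 83.8x3 + 112.9x4 ≥ 173.5   (octane-barrels)
  x3 ≤ 3.5
  x4 ≤ 4.8
  x1, x2, x3, x4 ≥ 0.
The minimum-cost mix takes nothing from isomerate, toluene — only ethanol, butane. Binding constraints: energy and oxygenate mass.
That vertex is x1 = 1.1251, x2 = 1.7906.
Total cost: 73.34·1.1251 + 60.68·1.7906 = 191.1684.

$191.17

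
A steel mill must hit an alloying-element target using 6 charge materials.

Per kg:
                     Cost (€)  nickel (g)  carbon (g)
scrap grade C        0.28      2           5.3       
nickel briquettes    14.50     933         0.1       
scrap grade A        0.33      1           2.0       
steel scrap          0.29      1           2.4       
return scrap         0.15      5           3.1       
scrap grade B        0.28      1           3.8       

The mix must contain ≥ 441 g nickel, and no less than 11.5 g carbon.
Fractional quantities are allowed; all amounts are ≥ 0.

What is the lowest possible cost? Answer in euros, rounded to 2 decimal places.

Let x1 = kg of scrap grade C, x2 = kg of nickel briquettes, x3 = kg of scrap grade A, x4 = kg of steel scrap, x5 = kg of return scrap, x6 = kg of scrap grade B.
Minimize 0.28x1 + 14.5x2 + 0.33x3 + 0.29x4 + 0.15x5 + 0.28x6 subject to:
  2x1 + 933x2 + 1x3 + 1x4 + 5x5 + 1x6 ≥ 441   (nickel)
  5.3x1 + 0.1x2 + 2x3 + 2.4x4 + 3.1x5 + 3.8x6 ≥ 11.5   (carbon)
  x1, x2, x3, x4, x5, x6 ≥ 0.
The minimum-cost mix takes nothing from scrap grade C, scrap grade A, steel scrap, scrap grade B — only nickel briquettes, return scrap. There the nickel and carbon constraints are tight.
Optimal quantities: nickel briquettes = 0.4529 kg, return scrap = 3.695 kg.
Objective = 14.5·0.4529 + 0.15·3.695 = 7.1213.

€7.12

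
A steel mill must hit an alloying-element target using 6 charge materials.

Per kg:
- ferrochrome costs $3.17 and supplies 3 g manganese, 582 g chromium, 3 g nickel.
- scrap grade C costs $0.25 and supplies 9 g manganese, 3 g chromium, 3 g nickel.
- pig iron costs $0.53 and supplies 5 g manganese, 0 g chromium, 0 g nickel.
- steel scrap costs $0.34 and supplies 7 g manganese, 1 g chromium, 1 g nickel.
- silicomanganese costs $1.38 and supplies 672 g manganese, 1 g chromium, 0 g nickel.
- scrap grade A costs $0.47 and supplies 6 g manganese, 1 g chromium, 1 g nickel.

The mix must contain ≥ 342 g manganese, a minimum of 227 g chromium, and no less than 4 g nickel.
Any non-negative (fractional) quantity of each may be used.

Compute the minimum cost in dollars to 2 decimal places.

$2.14

Set it up as a linear program. Let x1 = kg of ferrochrome, x2 = kg of scrap grade C, x3 = kg of pig iron, x4 = kg of steel scrap, x5 = kg of silicomanganese, x6 = kg of scrap grade A.
Minimize 3.17x1 + 0.25x2 + 0.53x3 + 0.34x4 + 1.38x5 + 0.47x6 with:
  3x1 + 9x2 + 5x3 + 7x4 + 672x5 + 6x6 ≥ 342   (manganese)
  582x1 + 3x2 + 1x4 + 1x5 + 1x6 ≥ 227   (chromium)
  3x1 + 3x2 + 1x4 + 1x6 ≥ 4   (nickel)
  x1, x2, x3, x4, x5, x6 ≥ 0.
The cheapest feasible vertex uses only ferrochrome, scrap grade C, silicomanganese; pig iron, steel scrap, scrap grade A are not used. The manganese, chromium, nickel requirements are met with equality.
So ferrochrome = 0.3843 kg, scrap grade C = 0.949 kg, silicomanganese = 0.4945 kg.
Cost = 3.17·0.3843 + 0.25·0.949 + 1.38·0.4945 = 2.1379.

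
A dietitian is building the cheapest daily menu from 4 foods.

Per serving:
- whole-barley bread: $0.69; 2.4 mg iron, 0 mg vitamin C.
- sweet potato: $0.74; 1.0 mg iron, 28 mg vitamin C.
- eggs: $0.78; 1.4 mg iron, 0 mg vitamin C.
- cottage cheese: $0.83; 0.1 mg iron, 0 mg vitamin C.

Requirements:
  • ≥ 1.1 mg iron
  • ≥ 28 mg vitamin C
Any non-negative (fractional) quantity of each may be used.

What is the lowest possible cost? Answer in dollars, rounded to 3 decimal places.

Let x1 = servings of whole-barley bread, x2 = servings of sweet potato, x3 = servings of eggs, x4 = servings of cottage cheese.
min 0.69x1 + 0.74x2 + 0.78x3 + 0.83x4 subject to:
  2.4x1 + 1x2 + 1.4x3 + 0.1x4 ≥ 1.1   (iron)
  28x2 ≥ 28   (vitamin C)
  x1, x2, x3, x4 ≥ 0.
The optimal basis is {whole-barley bread, sweet potato}; eggs, cottage cheese drop out. Binding constraints: iron and vitamin C.
Solving gives x1 = 0.04167, x2 = 1.
Cost = 0.69·0.04167 + 0.74·1 = 0.76875.

$0.769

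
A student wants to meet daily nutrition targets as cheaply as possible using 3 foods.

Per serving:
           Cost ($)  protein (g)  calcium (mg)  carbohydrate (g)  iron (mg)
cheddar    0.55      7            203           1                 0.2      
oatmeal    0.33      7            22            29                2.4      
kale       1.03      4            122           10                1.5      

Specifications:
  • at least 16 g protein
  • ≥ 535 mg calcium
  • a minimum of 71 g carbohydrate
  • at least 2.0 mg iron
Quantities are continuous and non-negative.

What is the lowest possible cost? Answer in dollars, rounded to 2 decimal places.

Set it up as a linear program. Let x1 = servings of cheddar, x2 = servings of oatmeal, x3 = servings of kale.
min 0.55x1 + 0.33x2 + 1.03x3 with:
  7x1 + 7x2 + 4x3 ≥ 16   (protein)
  203x1 + 22x2 + 122x3 ≥ 535   (calcium)
  1x1 + 29x2 + 10x3 ≥ 71   (carbohydrate)
  0.2x1 + 2.4x2 + 1.5x3 ≥ 2   (iron)
  x1, x2, x3 ≥ 0.
The minimum-cost mix takes nothing from kale — only cheddar, oatmeal. Binding constraints: calcium and carbohydrate.
Solving gives x1 = 2.379, x2 = 2.366.
Hence cost = 0.55·2.379 + 0.33·2.366 = $2.0892.

$2.09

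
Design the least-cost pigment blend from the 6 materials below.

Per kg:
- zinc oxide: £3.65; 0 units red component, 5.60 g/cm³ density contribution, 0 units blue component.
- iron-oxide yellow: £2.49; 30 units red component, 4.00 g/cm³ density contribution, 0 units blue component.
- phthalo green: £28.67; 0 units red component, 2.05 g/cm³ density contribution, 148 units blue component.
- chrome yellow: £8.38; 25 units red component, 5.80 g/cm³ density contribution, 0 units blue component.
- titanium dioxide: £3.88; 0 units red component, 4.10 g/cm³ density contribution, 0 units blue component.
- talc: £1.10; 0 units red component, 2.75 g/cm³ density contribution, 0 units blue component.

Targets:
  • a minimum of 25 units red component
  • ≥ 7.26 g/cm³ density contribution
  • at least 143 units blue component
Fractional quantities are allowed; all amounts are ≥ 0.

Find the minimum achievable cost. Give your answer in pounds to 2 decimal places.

£30.55

Let x1 = kg of zinc oxide, x2 = kg of iron-oxide yellow, x3 = kg of phthalo green, x4 = kg of chrome yellow, x5 = kg of titanium dioxide, x6 = kg of talc.
Minimise 3.65x1 + 2.49x2 + 28.67x3 + 8.38x4 + 3.88x5 + 1.1x6 subject to:
  30x2 + 25x4 ≥ 25   (red component)
  5.6x1 + 4x2 + 2.05x3 + 5.8x4 + 4.1x5 + 2.75x6 ≥ 7.26   (density contribution)
  148x3 ≥ 143   (blue component)
  x1, x2, x3, x4, x5, x6 ≥ 0.
The minimum-cost mix takes nothing from zinc oxide, chrome yellow, titanium dioxide — only iron-oxide yellow, phthalo green, talc. Binding constraints: red component, density contribution, blue component.
That vertex is x2 = 0.8333, x3 = 0.9662, x6 = 0.7076.
Total cost: 2.49·0.8333 + 28.67·0.9662 + 1.1·0.7076 = 30.5542.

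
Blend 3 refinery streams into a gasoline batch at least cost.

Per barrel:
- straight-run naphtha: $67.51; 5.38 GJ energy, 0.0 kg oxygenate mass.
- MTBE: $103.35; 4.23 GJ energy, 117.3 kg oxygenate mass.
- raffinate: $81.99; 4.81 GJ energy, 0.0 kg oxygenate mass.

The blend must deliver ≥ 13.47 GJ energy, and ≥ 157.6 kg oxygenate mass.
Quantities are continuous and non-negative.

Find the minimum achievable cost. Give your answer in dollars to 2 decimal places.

$236.57

Treat it as an LP. Let x1 = barrels of straight-run naphtha, x2 = barrels of MTBE, x3 = barrels of raffinate.
Minimize 67.51x1 + 103.35x2 + 81.99x3 subject to:
  5.38x1 + 4.23x2 + 4.81x3 ≥ 13.47   (energy)
  117.3x2 ≥ 157.6   (oxygenate mass)
  x1, x2, x3 ≥ 0.
The cheapest feasible vertex uses only straight-run naphtha, MTBE; raffinate is not used. There the energy and oxygenate mass constraints are tight.
Optimal quantities: straight-run naphtha = 1.4473 barrels, MTBE = 1.3436 barrels.
Total cost: 67.51·1.4473 + 103.35·1.3436 = 236.5683.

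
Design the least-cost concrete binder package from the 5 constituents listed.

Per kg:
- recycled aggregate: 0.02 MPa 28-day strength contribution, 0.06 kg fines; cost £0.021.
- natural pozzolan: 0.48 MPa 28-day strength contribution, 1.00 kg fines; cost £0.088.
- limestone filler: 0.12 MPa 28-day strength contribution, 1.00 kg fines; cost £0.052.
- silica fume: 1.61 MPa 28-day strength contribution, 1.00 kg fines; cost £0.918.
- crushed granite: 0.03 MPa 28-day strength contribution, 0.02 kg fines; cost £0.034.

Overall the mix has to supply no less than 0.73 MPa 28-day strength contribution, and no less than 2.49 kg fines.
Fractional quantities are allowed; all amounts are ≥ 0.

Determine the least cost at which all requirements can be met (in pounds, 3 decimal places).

Let x1 = kg of recycled aggregate, x2 = kg of natural pozzolan, x3 = kg of limestone filler, x4 = kg of silica fume, x5 = kg of crushed granite.
Minimize 0.021x1 + 0.088x2 + 0.052x3 + 0.918x4 + 0.034x5 with:
  0.02x1 + 0.48x2 + 0.12x3 + 1.61x4 + 0.03x5 ≥ 0.73   (28-day strength contribution)
  0.06x1 + 1x2 + 1x3 + 1x4 + 0.02x5 ≥ 2.49   (fines)
  x1, x2, x3, x4, x5 ≥ 0.
The optimal basis is {natural pozzolan, limestone filler}; recycled aggregate, silica fume, crushed granite drop out. The 28-day strength contribution and fines requirements are met with equality.
So natural pozzolan = 1.198 kg, limestone filler = 1.292 kg.
Objective = 0.088·1.198 + 0.052·1.292 = 0.17261.

£0.173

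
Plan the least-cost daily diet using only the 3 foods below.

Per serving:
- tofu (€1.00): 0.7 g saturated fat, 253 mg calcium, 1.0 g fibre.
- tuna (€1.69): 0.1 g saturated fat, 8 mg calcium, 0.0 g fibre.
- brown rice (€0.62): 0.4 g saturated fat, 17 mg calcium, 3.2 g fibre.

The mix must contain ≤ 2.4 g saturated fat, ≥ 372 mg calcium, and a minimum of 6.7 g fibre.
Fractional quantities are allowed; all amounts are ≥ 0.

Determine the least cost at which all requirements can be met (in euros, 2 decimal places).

Set it up as a linear program. Let x1 = servings of tofu, x2 = servings of tuna, x3 = servings of brown rice.
min 1x1 + 1.69x2 + 0.62x3 subject to:
  0.7x1 + 0.1x2 + 0.4x3 ≤ 2.4   (saturated fat)
  253x1 + 8x2 + 17x3 ≥ 372   (calcium)
  1x1 + 3.2x3 ≥ 6.7   (fibre)
  x1, x2, x3 ≥ 0.
The optimal basis is {tofu, brown rice}; tuna drops out. There the calcium and fibre constraints are tight.
Solving gives x1 = 1.358, x3 = 1.669.
Total cost: 1·1.358 + 0.62·1.669 = 2.3928.

€2.39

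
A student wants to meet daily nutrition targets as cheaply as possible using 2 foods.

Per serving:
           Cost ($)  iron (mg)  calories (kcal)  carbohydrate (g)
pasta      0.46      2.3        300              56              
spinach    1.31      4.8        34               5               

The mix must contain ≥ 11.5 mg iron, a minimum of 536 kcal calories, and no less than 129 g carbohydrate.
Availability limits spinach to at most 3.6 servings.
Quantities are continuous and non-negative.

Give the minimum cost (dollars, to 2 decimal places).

Set it up as a linear program. Let x1 = servings of pasta, x2 = servings of spinach.
Minimise 0.46x1 + 1.31x2 with:
  2.3x1 + 4.8x2 ≥ 11.5   (iron)
  300x1 + 34x2 ≥ 536   (calories)
  56x1 + 5x2 ≥ 129   (carbohydrate)
  x2 ≤ 3.6
  x1, x2 ≥ 0.
The optimal basis is {pasta}; spinach drops out. The iron requirement is met with equality.
So pasta = 5 servings.
Objective = 0.46·5 = 2.3000.

$2.30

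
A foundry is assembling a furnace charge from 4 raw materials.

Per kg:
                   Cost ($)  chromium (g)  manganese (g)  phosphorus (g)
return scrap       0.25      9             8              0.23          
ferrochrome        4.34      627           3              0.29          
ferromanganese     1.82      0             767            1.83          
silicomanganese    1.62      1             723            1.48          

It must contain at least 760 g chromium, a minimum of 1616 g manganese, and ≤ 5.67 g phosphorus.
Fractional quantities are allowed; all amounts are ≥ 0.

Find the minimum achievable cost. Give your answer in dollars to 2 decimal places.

This is a linear program. Let x1 = kg of return scrap, x2 = kg of ferrochrome, x3 = kg of ferromanganese, x4 = kg of silicomanganese.
Minimise 0.25x1 + 4.34x2 + 1.82x3 + 1.62x4 s.t.:
  9x1 + 627x2 + 1x4 ≥ 760   (chromium)
  8x1 + 3x2 + 767x3 + 723x4 ≥ 1616   (manganese)
  0.23x1 + 0.29x2 + 1.83x3 + 1.48x4 ≤ 5.67   (phosphorus)
  x1, x2, x3, x4 ≥ 0.
The cheapest feasible vertex uses only ferrochrome, silicomanganese; return scrap, ferromanganese are not used. Binding constraints: chromium and manganese.
So ferrochrome = 1.209 kg, silicomanganese = 2.23 kg.
Hence cost = 4.34·1.209 + 1.62·2.23 = $8.8597.

$8.86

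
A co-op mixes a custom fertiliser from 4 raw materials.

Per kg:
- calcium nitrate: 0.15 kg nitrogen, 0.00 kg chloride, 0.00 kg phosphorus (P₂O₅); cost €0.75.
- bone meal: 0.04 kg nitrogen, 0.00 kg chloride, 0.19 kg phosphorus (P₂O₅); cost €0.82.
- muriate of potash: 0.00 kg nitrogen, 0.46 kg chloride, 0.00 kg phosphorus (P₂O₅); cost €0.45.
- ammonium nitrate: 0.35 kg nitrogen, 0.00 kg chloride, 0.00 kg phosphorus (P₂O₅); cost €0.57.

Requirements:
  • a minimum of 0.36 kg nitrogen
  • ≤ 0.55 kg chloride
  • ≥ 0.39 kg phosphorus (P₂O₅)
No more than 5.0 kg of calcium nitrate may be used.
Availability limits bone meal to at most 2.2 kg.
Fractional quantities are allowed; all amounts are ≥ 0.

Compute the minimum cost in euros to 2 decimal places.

Set it up as a linear program. Let x1 = kg of calcium nitrate, x2 = kg of bone meal, x3 = kg of muriate of potash, x4 = kg of ammonium nitrate.
Minimize 0.75x1 + 0.82x2 + 0.45x3 + 0.57x4 with:
  0.15x1 + 0.04x2 + 0.35x4 ≥ 0.36   (nitrogen)
  0.46x3 ≤ 0.55   (chloride)
  0.19x2 ≥ 0.39   (phosphorus (P₂O₅))
  x1 ≤ 5
  x2 ≤ 2.2
  x1, x2, x3, x4 ≥ 0.
The minimum-cost mix takes nothing from calcium nitrate, muriate of potash — only bone meal, ammonium nitrate. There the nitrogen and phosphorus (P₂O₅) constraints are tight.
Solving gives x2 = 2.053, x4 = 0.794.
Objective = 0.82·2.053 + 0.57·0.794 = 2.1360.

€2.14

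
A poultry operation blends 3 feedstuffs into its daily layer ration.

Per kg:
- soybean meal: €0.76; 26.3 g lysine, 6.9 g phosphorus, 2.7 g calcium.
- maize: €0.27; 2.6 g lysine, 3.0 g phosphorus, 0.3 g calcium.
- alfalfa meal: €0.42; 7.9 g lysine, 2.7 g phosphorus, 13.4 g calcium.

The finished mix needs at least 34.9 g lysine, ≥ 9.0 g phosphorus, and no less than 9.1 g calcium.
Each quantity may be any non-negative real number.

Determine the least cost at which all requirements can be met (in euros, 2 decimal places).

€1.09

Set it up as a linear program. Let x1 = kg of soybean meal, x2 = kg of maize, x3 = kg of alfalfa meal.
Minimise 0.76x1 + 0.27x2 + 0.42x3 s.t.:
  26.3x1 + 2.6x2 + 7.9x3 ≥ 34.9   (lysine)
  6.9x1 + 3x2 + 2.7x3 ≥ 9   (phosphorus)
  2.7x1 + 0.3x2 + 13.4x3 ≥ 9.1   (calcium)
  x1, x2, x3 ≥ 0.
The minimum-cost mix takes nothing from maize — only soybean meal, alfalfa meal. There the lysine and calcium constraints are tight.
Optimal quantities: soybean meal = 1.195 kg, alfalfa meal = 0.4382 kg.
Objective = 0.76·1.195 + 0.42·0.4382 = 1.0922.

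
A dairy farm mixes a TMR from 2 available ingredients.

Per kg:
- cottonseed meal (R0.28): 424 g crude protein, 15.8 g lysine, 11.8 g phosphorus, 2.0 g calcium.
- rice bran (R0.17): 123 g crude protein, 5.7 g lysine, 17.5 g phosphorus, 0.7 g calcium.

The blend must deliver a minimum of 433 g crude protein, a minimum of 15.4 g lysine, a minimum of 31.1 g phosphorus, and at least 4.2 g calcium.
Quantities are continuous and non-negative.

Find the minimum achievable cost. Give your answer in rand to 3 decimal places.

Treat it as an LP. Let x1 = kg of cottonseed meal, x2 = kg of rice bran.
Minimize 0.28x1 + 0.17x2 s.t.:
  424x1 + 123x2 ≥ 433   (crude protein)
  15.8x1 + 5.7x2 ≥ 15.4   (lysine)
  11.8x1 + 17.5x2 ≥ 31.1   (phosphorus)
  2x1 + 0.7x2 ≥ 4.2   (calcium)
  x1, x2 ≥ 0.
Both inputs are positive at the optimum. There the phosphorus and calcium constraints are tight.
That vertex is x1 = 1.935, x2 = 0.4727.
Hence cost = 0.28·1.935 + 0.17·0.4727 = R0.62216.

R0.622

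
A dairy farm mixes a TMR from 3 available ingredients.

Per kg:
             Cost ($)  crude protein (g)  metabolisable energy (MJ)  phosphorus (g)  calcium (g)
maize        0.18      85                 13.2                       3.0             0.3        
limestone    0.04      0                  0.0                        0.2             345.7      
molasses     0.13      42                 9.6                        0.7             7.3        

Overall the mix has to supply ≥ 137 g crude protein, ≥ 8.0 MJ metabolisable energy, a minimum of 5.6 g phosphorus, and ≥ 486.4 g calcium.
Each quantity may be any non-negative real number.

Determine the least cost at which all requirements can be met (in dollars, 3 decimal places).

$0.375

This is a linear program. Let x1 = kg of maize, x2 = kg of limestone, x3 = kg of molasses.
Minimise 0.18x1 + 0.04x2 + 0.13x3 with:
  85x1 + 42x3 ≥ 137   (crude protein)
  13.2x1 + 9.6x3 ≥ 8   (metabolisable energy)
  3x1 + 0.2x2 + 0.7x3 ≥ 5.6   (phosphorus)
  0.3x1 + 345.7x2 + 7.3x3 ≥ 486.4   (calcium)
  x1, x2, x3 ≥ 0.
The optimal basis is {maize, limestone}; molasses drops out. The phosphorus and calcium requirements are met with equality.
So maize = 1.773 kg, limestone = 1.405 kg.
Objective = 0.18·1.773 + 0.04·1.405 = 0.37534.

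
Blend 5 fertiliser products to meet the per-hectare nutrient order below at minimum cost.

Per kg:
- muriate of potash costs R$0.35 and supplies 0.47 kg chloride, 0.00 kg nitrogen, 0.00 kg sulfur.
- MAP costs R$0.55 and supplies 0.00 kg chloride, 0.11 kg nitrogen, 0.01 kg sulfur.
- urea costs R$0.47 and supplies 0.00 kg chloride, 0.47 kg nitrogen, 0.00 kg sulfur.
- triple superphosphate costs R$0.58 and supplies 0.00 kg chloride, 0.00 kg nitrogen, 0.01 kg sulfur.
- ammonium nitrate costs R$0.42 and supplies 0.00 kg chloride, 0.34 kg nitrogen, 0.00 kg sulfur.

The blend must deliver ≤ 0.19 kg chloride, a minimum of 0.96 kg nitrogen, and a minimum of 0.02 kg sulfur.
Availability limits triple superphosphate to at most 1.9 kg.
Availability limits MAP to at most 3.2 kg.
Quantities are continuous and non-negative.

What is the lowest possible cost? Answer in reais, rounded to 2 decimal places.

R$1.84

Let x1 = kg of muriate of potash, x2 = kg of MAP, x3 = kg of urea, x4 = kg of triple superphosphate, x5 = kg of ammonium nitrate.
Minimize 0.35x1 + 0.55x2 + 0.47x3 + 0.58x4 + 0.42x5 subject to:
  0.47x1 ≤ 0.19   (chloride)
  0.11x2 + 0.47x3 + 0.34x5 ≥ 0.96   (nitrogen)
  0.01x2 + 0.01x4 ≥ 0.02   (sulfur)
  x4 ≤ 1.9
  x2 ≤ 3.2
  x1, x2, x3, x4, x5 ≥ 0.
The cheapest feasible vertex uses only MAP, urea; muriate of potash, triple superphosphate, ammonium nitrate are not used. There the nitrogen and sulfur constraints are tight.
So MAP = 2 kg, urea = 1.574 kg.
Objective = 0.55·2 + 0.47·1.574 = 1.8398.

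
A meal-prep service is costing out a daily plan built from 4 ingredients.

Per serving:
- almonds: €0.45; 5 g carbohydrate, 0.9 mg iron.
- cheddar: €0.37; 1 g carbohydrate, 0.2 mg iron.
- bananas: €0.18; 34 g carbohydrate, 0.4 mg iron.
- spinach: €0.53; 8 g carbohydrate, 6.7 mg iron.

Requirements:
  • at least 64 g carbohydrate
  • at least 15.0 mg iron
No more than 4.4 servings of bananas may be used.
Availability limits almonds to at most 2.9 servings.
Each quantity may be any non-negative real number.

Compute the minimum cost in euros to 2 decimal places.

€1.39

Treat it as an LP. Let x1 = servings of almonds, x2 = servings of cheddar, x3 = servings of bananas, x4 = servings of spinach.
Minimise 0.45x1 + 0.37x2 + 0.18x3 + 0.53x4 subject to:
  5x1 + 1x2 + 34x3 + 8x4 ≥ 64   (carbohydrate)
  0.9x1 + 0.2x2 + 0.4x3 + 6.7x4 ≥ 15   (iron)
  x3 ≤ 4.4
  x1 ≤ 2.9
  x1, x2, x3, x4 ≥ 0.
The optimal basis is {bananas, spinach}; almonds, cheddar drop out. There the carbohydrate and iron constraints are tight.
So bananas = 1.375 servings, spinach = 2.157 servings.
Hence cost = 0.18·1.375 + 0.53·2.157 = €1.3907.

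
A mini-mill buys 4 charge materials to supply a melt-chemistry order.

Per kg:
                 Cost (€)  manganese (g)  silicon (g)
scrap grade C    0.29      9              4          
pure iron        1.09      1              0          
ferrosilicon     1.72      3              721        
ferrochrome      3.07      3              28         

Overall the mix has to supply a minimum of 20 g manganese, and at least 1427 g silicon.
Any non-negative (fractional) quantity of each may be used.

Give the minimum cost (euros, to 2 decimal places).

€3.84

Treat it as an LP. Let x1 = kg of scrap grade C, x2 = kg of pure iron, x3 = kg of ferrosilicon, x4 = kg of ferrochrome.
Minimise 0.29x1 + 1.09x2 + 1.72x3 + 3.07x4 with:
  9x1 + 1x2 + 3x3 + 3x4 ≥ 20   (manganese)
  4x1 + 721x3 + 28x4 ≥ 1427   (silicon)
  x1, x2, x3, x4 ≥ 0.
The minimum-cost mix takes nothing from pure iron, ferrochrome — only scrap grade C, ferrosilicon. There the manganese and silicon constraints are tight.
That vertex is x1 = 1.565, x3 = 1.971.
Cost = 0.29·1.565 + 1.72·1.971 = 3.8440.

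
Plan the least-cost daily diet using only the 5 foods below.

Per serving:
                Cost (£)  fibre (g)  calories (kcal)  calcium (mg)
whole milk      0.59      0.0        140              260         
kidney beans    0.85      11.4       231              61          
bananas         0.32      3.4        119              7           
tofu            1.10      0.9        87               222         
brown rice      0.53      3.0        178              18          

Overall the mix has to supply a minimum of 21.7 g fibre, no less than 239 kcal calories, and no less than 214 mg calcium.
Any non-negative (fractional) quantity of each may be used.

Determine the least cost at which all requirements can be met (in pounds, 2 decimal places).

This is a linear program. Let x1 = servings of whole milk, x2 = servings of kidney beans, x3 = servings of bananas, x4 = servings of tofu, x5 = servings of brown rice.
Minimize 0.59x1 + 0.85x2 + 0.32x3 + 1.1x4 + 0.53x5 subject to:
  11.4x2 + 3.4x3 + 0.9x4 + 3x5 ≥ 21.7   (fibre)
  140x1 + 231x2 + 119x3 + 87x4 + 178x5 ≥ 239   (calories)
  260x1 + 61x2 + 7x3 + 222x4 + 18x5 ≥ 214   (calcium)
  x1, x2, x3, x4, x5 ≥ 0.
The minimum-cost mix takes nothing from bananas, tofu, brown rice — only whole milk, kidney beans. The fibre and calcium requirements are met with equality.
So whole milk = 0.3765 servings, kidney beans = 1.904 servings.
Cost = 0.59·0.3765 + 0.85·1.904 = 1.8405.

£1.84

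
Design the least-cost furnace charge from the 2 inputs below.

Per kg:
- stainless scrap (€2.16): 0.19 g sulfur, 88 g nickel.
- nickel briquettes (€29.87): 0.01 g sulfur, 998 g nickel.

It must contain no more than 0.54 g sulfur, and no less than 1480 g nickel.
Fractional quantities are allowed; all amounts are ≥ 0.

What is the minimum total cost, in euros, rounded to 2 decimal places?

€42.98

Treat it as an LP. Let x1 = kg of stainless scrap, x2 = kg of nickel briquettes.
Minimise 2.16x1 + 29.87x2 subject to:
  0.19x1 + 0.01x2 ≤ 0.54   (sulfur)
  88x1 + 998x2 ≥ 1480   (nickel)
  x1, x2 ≥ 0.
Both inputs are positive at the optimum. Binding constraints: sulfur and nickel.
Optimal quantities: stainless scrap = 2.777 kg, nickel briquettes = 1.238 kg.
Hence cost = 2.16·2.777 + 29.87·1.238 = €42.9774.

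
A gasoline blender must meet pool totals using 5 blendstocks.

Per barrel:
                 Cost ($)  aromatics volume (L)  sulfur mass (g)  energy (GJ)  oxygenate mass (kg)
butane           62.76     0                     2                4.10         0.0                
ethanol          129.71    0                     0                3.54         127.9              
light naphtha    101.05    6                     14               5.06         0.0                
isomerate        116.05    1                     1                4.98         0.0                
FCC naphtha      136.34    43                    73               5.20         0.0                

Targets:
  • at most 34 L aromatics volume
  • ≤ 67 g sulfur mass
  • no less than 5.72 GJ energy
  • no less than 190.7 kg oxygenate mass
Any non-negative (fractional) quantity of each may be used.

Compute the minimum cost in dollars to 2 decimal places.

$200.16

Set it up as a linear program. Let x1 = barrels of butane, x2 = barrels of ethanol, x3 = barrels of light naphtha, x4 = barrels of isomerate, x5 = barrels of FCC naphtha.
Minimise 62.76x1 + 129.71x2 + 101.05x3 + 116.05x4 + 136.34x5 with:
  6x3 + 1x4 + 43x5 ≤ 34   (aromatics volume)
  2x1 + 14x3 + 1x4 + 73x5 ≤ 67   (sulfur mass)
  4.1x1 + 3.54x2 + 5.06x3 + 4.98x4 + 5.2x5 ≥ 5.72   (energy)
  127.9x2 ≥ 190.7   (oxygenate mass)
  x1, x2, x3, x4, x5 ≥ 0.
The minimum-cost mix takes nothing from light naphtha, isomerate, FCC naphtha — only butane, ethanol. Binding constraints: energy and oxygenate mass.
Optimal quantities: butane = 0.1078 barrels, ethanol = 1.491 barrels.
Cost = 62.76·0.1078 + 129.71·1.491 = 200.1631.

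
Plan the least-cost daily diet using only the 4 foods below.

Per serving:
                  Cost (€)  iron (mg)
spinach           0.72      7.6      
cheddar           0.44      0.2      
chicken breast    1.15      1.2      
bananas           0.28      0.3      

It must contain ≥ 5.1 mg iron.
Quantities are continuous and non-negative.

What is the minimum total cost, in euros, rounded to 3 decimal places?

€0.483

Treat it as an LP. Let x1 = servings of spinach, x2 = servings of cheddar, x3 = servings of chicken breast, x4 = servings of bananas.
Minimize 0.72x1 + 0.44x2 + 1.15x3 + 0.28x4 subject to:
  7.6x1 + 0.2x2 + 1.2x3 + 0.3x4 ≥ 5.1   (iron)
  x1, x2, x3, x4 ≥ 0.
The cheapest feasible vertex uses only spinach; cheddar, chicken breast, bananas are not used. The iron requirement is met with equality.
That vertex is x1 = 0.6711.
Cost = 0.72·0.6711 = 0.48319.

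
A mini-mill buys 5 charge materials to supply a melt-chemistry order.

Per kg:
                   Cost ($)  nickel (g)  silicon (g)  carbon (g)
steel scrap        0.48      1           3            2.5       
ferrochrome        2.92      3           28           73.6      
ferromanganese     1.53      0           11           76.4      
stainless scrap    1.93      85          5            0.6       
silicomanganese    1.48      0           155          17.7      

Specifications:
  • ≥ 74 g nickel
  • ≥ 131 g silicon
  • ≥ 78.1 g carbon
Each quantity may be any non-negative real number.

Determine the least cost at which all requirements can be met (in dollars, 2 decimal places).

This is a linear program. Let x1 = kg of steel scrap, x2 = kg of ferrochrome, x3 = kg of ferromanganese, x4 = kg of stainless scrap, x5 = kg of silicomanganese.
Minimise 0.48x1 + 2.92x2 + 1.53x3 + 1.93x4 + 1.48x5 with:
  1x1 + 3x2 + 85x4 ≥ 74   (nickel)
  3x1 + 28x2 + 11x3 + 5x4 + 155x5 ≥ 131   (silicon)
  2.5x1 + 73.6x2 + 76.4x3 + 0.6x4 + 17.7x5 ≥ 78.1   (carbon)
  x1, x2, x3, x4, x5 ≥ 0.
At the optimum only ferromanganese, stainless scrap, silicomanganese are positive (steel scrap, ferrochrome = 0). There the nickel, silicon, carbon constraints are tight.
Solving gives x3 = 0.8399, x4 = 0.8706, x5 = 0.7575.
Hence cost = 1.53·0.8399 + 1.93·0.8706 + 1.48·0.7575 = $4.0864.

$4.09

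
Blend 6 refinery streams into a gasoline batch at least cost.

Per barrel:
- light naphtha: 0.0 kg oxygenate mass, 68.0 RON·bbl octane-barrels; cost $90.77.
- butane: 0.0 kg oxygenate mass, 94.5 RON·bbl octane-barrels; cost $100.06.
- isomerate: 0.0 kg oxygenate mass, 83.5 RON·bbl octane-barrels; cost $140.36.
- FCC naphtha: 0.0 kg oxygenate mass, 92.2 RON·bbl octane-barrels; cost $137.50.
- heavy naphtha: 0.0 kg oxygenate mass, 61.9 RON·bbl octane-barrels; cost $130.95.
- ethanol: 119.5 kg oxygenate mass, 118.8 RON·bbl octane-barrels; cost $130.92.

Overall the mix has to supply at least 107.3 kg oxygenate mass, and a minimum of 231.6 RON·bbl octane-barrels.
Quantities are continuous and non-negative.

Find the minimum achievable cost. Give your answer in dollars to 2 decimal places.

Let x1 = barrels of light naphtha, x2 = barrels of butane, x3 = barrels of isomerate, x4 = barrels of FCC naphtha, x5 = barrels of heavy naphtha, x6 = barrels of ethanol.
Minimize 90.77x1 + 100.06x2 + 140.36x3 + 137.5x4 + 130.95x5 + 130.92x6 s.t.:
  119.5x6 ≥ 107.3   (oxygenate mass)
  68x1 + 94.5x2 + 83.5x3 + 92.2x4 + 61.9x5 + 118.8x6 ≥ 231.6   (octane-barrels)
  x1, x2, x3, x4, x5, x6 ≥ 0.
The optimal basis is {butane, ethanol}; light naphtha, isomerate, FCC naphtha, heavy naphtha drop out. The oxygenate mass and octane-barrels requirements are met with equality.
That vertex is x2 = 1.322, x6 = 0.8979.
Objective = 100.06·1.322 + 130.92·0.8979 = 249.8324.

$249.83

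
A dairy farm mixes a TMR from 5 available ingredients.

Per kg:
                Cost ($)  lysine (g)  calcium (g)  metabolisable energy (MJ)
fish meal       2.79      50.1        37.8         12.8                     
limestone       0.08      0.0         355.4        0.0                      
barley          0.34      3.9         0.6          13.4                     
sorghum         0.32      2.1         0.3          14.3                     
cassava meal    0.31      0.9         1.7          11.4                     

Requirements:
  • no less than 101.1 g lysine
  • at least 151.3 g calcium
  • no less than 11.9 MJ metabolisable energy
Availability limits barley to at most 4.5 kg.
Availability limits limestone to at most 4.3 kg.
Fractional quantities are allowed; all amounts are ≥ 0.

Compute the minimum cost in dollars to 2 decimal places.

$5.65

This is a linear program. Let x1 = kg of fish meal, x2 = kg of limestone, x3 = kg of barley, x4 = kg of sorghum, x5 = kg of cassava meal.
min 2.79x1 + 0.08x2 + 0.34x3 + 0.32x4 + 0.31x5 s.t.:
  50.1x1 + 3.9x3 + 2.1x4 + 0.9x5 ≥ 101.1   (lysine)
  37.8x1 + 355.4x2 + 0.6x3 + 0.3x4 + 1.7x5 ≥ 151.3   (calcium)
  12.8x1 + 13.4x3 + 14.3x4 + 11.4x5 ≥ 11.9   (metabolisable energy)
  x3 ≤ 4.5
  x2 ≤ 4.3
  x1, x2, x3, x4, x5 ≥ 0.
At the optimum only fish meal, limestone are positive (barley, sorghum, cassava meal = 0). There the lysine and calcium constraints are tight.
Solving gives x1 = 2.018, x2 = 0.2111.
Total cost: 2.79·2.018 + 0.08·0.2111 = 5.6471.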